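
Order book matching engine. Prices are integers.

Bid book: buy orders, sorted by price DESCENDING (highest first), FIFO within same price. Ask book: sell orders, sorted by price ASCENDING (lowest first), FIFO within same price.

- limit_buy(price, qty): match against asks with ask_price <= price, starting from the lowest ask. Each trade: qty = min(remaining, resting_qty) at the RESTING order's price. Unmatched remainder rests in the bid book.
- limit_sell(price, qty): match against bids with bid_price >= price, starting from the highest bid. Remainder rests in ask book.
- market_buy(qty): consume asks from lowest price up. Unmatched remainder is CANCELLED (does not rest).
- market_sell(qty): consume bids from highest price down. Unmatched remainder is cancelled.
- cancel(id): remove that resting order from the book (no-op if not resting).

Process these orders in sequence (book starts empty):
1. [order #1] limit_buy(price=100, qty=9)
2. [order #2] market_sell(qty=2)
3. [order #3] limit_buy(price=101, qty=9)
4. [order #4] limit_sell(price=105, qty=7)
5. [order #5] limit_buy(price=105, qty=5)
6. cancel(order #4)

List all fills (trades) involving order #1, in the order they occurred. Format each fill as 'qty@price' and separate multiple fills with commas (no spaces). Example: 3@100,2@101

Answer: 2@100

Derivation:
After op 1 [order #1] limit_buy(price=100, qty=9): fills=none; bids=[#1:9@100] asks=[-]
After op 2 [order #2] market_sell(qty=2): fills=#1x#2:2@100; bids=[#1:7@100] asks=[-]
After op 3 [order #3] limit_buy(price=101, qty=9): fills=none; bids=[#3:9@101 #1:7@100] asks=[-]
After op 4 [order #4] limit_sell(price=105, qty=7): fills=none; bids=[#3:9@101 #1:7@100] asks=[#4:7@105]
After op 5 [order #5] limit_buy(price=105, qty=5): fills=#5x#4:5@105; bids=[#3:9@101 #1:7@100] asks=[#4:2@105]
After op 6 cancel(order #4): fills=none; bids=[#3:9@101 #1:7@100] asks=[-]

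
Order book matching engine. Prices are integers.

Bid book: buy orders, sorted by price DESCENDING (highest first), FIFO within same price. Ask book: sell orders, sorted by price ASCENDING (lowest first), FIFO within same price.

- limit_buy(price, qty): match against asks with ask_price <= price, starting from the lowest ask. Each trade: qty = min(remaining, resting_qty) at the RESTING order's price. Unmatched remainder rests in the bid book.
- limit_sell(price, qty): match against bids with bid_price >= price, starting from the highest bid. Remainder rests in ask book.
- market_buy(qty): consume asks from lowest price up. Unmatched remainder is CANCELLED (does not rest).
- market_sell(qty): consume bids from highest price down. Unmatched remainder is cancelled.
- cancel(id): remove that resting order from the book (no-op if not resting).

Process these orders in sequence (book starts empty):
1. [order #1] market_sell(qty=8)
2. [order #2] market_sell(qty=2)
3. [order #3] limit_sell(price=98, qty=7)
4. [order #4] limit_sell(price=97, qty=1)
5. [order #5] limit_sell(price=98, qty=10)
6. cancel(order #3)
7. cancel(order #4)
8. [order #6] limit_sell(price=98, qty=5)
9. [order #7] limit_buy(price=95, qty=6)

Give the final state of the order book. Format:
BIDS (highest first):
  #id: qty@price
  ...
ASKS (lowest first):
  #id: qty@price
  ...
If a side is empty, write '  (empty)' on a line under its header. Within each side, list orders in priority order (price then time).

Answer: BIDS (highest first):
  #7: 6@95
ASKS (lowest first):
  #5: 10@98
  #6: 5@98

Derivation:
After op 1 [order #1] market_sell(qty=8): fills=none; bids=[-] asks=[-]
After op 2 [order #2] market_sell(qty=2): fills=none; bids=[-] asks=[-]
After op 3 [order #3] limit_sell(price=98, qty=7): fills=none; bids=[-] asks=[#3:7@98]
After op 4 [order #4] limit_sell(price=97, qty=1): fills=none; bids=[-] asks=[#4:1@97 #3:7@98]
After op 5 [order #5] limit_sell(price=98, qty=10): fills=none; bids=[-] asks=[#4:1@97 #3:7@98 #5:10@98]
After op 6 cancel(order #3): fills=none; bids=[-] asks=[#4:1@97 #5:10@98]
After op 7 cancel(order #4): fills=none; bids=[-] asks=[#5:10@98]
After op 8 [order #6] limit_sell(price=98, qty=5): fills=none; bids=[-] asks=[#5:10@98 #6:5@98]
After op 9 [order #7] limit_buy(price=95, qty=6): fills=none; bids=[#7:6@95] asks=[#5:10@98 #6:5@98]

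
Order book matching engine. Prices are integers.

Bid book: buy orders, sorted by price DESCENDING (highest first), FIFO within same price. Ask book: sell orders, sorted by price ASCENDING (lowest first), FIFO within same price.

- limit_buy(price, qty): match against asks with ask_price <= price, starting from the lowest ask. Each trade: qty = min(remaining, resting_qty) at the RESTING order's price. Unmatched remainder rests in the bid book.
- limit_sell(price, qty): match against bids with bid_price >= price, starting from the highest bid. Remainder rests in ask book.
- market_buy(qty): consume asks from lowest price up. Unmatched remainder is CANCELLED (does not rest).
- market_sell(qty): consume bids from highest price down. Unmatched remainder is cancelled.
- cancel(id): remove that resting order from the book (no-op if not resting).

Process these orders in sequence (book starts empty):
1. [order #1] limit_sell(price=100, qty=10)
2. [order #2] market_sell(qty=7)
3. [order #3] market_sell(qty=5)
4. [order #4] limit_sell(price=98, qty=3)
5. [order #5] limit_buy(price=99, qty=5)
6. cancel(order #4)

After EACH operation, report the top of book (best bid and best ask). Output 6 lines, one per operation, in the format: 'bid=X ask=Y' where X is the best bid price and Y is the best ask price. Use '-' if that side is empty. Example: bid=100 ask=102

Answer: bid=- ask=100
bid=- ask=100
bid=- ask=100
bid=- ask=98
bid=99 ask=100
bid=99 ask=100

Derivation:
After op 1 [order #1] limit_sell(price=100, qty=10): fills=none; bids=[-] asks=[#1:10@100]
After op 2 [order #2] market_sell(qty=7): fills=none; bids=[-] asks=[#1:10@100]
After op 3 [order #3] market_sell(qty=5): fills=none; bids=[-] asks=[#1:10@100]
After op 4 [order #4] limit_sell(price=98, qty=3): fills=none; bids=[-] asks=[#4:3@98 #1:10@100]
After op 5 [order #5] limit_buy(price=99, qty=5): fills=#5x#4:3@98; bids=[#5:2@99] asks=[#1:10@100]
After op 6 cancel(order #4): fills=none; bids=[#5:2@99] asks=[#1:10@100]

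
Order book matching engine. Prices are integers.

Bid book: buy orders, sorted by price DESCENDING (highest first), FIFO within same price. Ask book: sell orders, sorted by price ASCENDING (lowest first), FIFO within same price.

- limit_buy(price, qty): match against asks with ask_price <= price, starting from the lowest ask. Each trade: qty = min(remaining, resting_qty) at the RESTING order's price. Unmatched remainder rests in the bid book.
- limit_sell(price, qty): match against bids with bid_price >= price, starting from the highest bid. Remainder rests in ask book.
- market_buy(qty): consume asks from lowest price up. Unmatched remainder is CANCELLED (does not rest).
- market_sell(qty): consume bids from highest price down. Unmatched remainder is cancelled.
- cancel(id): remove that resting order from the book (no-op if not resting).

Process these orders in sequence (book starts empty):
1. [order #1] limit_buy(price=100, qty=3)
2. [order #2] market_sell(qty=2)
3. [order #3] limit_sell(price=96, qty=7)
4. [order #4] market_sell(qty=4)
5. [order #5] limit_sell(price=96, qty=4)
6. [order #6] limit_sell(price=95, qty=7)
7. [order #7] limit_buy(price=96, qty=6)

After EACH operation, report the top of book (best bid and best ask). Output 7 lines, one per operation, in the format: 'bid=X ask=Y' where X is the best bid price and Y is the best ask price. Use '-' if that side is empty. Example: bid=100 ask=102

Answer: bid=100 ask=-
bid=100 ask=-
bid=- ask=96
bid=- ask=96
bid=- ask=96
bid=- ask=95
bid=- ask=95

Derivation:
After op 1 [order #1] limit_buy(price=100, qty=3): fills=none; bids=[#1:3@100] asks=[-]
After op 2 [order #2] market_sell(qty=2): fills=#1x#2:2@100; bids=[#1:1@100] asks=[-]
After op 3 [order #3] limit_sell(price=96, qty=7): fills=#1x#3:1@100; bids=[-] asks=[#3:6@96]
After op 4 [order #4] market_sell(qty=4): fills=none; bids=[-] asks=[#3:6@96]
After op 5 [order #5] limit_sell(price=96, qty=4): fills=none; bids=[-] asks=[#3:6@96 #5:4@96]
After op 6 [order #6] limit_sell(price=95, qty=7): fills=none; bids=[-] asks=[#6:7@95 #3:6@96 #5:4@96]
After op 7 [order #7] limit_buy(price=96, qty=6): fills=#7x#6:6@95; bids=[-] asks=[#6:1@95 #3:6@96 #5:4@96]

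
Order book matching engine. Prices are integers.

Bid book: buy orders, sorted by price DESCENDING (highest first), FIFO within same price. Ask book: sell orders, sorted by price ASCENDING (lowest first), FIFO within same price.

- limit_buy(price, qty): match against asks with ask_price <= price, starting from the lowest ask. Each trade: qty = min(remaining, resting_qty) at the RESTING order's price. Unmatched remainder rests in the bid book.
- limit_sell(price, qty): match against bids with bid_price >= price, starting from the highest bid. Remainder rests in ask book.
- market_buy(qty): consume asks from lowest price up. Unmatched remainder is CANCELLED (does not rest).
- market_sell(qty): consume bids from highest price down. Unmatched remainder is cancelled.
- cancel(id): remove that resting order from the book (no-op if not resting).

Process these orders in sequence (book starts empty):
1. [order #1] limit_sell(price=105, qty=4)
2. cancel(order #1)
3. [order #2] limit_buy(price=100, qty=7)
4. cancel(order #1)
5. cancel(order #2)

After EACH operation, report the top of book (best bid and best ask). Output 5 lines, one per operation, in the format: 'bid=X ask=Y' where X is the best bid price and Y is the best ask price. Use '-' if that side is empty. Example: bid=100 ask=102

Answer: bid=- ask=105
bid=- ask=-
bid=100 ask=-
bid=100 ask=-
bid=- ask=-

Derivation:
After op 1 [order #1] limit_sell(price=105, qty=4): fills=none; bids=[-] asks=[#1:4@105]
After op 2 cancel(order #1): fills=none; bids=[-] asks=[-]
After op 3 [order #2] limit_buy(price=100, qty=7): fills=none; bids=[#2:7@100] asks=[-]
After op 4 cancel(order #1): fills=none; bids=[#2:7@100] asks=[-]
After op 5 cancel(order #2): fills=none; bids=[-] asks=[-]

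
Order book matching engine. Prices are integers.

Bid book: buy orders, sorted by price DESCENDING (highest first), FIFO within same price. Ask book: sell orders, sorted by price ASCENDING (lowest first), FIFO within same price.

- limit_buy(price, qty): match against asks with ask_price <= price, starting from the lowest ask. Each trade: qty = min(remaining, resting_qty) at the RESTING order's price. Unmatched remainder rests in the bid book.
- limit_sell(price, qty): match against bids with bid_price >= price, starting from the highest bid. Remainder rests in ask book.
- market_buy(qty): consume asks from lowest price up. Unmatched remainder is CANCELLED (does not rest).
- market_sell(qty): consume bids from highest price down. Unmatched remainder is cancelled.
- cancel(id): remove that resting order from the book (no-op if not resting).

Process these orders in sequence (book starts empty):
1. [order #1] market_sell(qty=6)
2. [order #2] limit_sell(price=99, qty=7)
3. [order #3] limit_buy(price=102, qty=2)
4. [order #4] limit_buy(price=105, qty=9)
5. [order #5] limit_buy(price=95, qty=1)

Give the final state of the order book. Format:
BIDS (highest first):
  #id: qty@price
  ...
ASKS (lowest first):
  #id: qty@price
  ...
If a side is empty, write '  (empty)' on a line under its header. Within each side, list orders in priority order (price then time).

Answer: BIDS (highest first):
  #4: 4@105
  #5: 1@95
ASKS (lowest first):
  (empty)

Derivation:
After op 1 [order #1] market_sell(qty=6): fills=none; bids=[-] asks=[-]
After op 2 [order #2] limit_sell(price=99, qty=7): fills=none; bids=[-] asks=[#2:7@99]
After op 3 [order #3] limit_buy(price=102, qty=2): fills=#3x#2:2@99; bids=[-] asks=[#2:5@99]
After op 4 [order #4] limit_buy(price=105, qty=9): fills=#4x#2:5@99; bids=[#4:4@105] asks=[-]
After op 5 [order #5] limit_buy(price=95, qty=1): fills=none; bids=[#4:4@105 #5:1@95] asks=[-]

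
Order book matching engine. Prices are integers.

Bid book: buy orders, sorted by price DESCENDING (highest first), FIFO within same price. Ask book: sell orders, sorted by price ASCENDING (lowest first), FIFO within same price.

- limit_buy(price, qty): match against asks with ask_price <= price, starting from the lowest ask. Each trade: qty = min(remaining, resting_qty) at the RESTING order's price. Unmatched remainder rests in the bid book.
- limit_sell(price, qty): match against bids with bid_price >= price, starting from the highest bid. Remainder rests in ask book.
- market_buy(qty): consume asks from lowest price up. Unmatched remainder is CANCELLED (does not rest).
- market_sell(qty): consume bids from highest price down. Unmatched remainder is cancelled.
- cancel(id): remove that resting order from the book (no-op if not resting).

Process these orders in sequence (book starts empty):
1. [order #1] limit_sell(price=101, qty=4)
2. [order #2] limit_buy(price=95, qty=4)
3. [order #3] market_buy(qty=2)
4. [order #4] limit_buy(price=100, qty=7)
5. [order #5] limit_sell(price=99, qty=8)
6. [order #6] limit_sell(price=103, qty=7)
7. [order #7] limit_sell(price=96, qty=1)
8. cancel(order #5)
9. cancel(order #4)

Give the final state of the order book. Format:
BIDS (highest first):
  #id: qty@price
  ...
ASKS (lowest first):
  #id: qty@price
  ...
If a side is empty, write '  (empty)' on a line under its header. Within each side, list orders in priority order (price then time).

After op 1 [order #1] limit_sell(price=101, qty=4): fills=none; bids=[-] asks=[#1:4@101]
After op 2 [order #2] limit_buy(price=95, qty=4): fills=none; bids=[#2:4@95] asks=[#1:4@101]
After op 3 [order #3] market_buy(qty=2): fills=#3x#1:2@101; bids=[#2:4@95] asks=[#1:2@101]
After op 4 [order #4] limit_buy(price=100, qty=7): fills=none; bids=[#4:7@100 #2:4@95] asks=[#1:2@101]
After op 5 [order #5] limit_sell(price=99, qty=8): fills=#4x#5:7@100; bids=[#2:4@95] asks=[#5:1@99 #1:2@101]
After op 6 [order #6] limit_sell(price=103, qty=7): fills=none; bids=[#2:4@95] asks=[#5:1@99 #1:2@101 #6:7@103]
After op 7 [order #7] limit_sell(price=96, qty=1): fills=none; bids=[#2:4@95] asks=[#7:1@96 #5:1@99 #1:2@101 #6:7@103]
After op 8 cancel(order #5): fills=none; bids=[#2:4@95] asks=[#7:1@96 #1:2@101 #6:7@103]
After op 9 cancel(order #4): fills=none; bids=[#2:4@95] asks=[#7:1@96 #1:2@101 #6:7@103]

Answer: BIDS (highest first):
  #2: 4@95
ASKS (lowest first):
  #7: 1@96
  #1: 2@101
  #6: 7@103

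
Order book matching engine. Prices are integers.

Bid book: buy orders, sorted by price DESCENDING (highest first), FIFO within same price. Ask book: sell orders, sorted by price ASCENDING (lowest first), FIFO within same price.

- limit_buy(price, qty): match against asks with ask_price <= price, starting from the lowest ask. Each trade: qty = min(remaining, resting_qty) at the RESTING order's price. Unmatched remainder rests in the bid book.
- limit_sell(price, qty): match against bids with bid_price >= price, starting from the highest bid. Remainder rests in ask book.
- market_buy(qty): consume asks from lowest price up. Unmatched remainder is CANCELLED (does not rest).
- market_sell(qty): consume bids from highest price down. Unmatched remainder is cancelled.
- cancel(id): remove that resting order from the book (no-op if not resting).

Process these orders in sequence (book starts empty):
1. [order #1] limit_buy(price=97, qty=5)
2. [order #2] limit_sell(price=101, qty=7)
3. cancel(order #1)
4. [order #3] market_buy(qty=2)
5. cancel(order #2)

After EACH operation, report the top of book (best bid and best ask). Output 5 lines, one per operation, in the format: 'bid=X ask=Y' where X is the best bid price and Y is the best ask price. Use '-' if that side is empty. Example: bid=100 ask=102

After op 1 [order #1] limit_buy(price=97, qty=5): fills=none; bids=[#1:5@97] asks=[-]
After op 2 [order #2] limit_sell(price=101, qty=7): fills=none; bids=[#1:5@97] asks=[#2:7@101]
After op 3 cancel(order #1): fills=none; bids=[-] asks=[#2:7@101]
After op 4 [order #3] market_buy(qty=2): fills=#3x#2:2@101; bids=[-] asks=[#2:5@101]
After op 5 cancel(order #2): fills=none; bids=[-] asks=[-]

Answer: bid=97 ask=-
bid=97 ask=101
bid=- ask=101
bid=- ask=101
bid=- ask=-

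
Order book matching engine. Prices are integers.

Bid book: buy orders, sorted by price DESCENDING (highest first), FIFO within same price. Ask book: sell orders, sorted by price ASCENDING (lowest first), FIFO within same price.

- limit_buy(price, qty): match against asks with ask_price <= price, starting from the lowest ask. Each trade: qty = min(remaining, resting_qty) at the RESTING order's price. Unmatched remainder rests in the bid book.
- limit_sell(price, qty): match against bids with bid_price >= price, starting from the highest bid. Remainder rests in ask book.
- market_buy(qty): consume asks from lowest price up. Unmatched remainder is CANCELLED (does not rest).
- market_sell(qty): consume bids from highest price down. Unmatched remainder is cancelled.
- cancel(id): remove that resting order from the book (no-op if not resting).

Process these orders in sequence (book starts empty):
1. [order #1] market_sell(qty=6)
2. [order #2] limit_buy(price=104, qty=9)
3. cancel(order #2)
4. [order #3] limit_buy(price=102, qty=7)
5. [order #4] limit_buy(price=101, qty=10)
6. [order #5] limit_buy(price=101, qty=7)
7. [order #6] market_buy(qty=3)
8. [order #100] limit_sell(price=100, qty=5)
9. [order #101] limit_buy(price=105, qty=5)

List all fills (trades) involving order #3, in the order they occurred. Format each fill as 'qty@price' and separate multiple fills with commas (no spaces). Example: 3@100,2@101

Answer: 5@102

Derivation:
After op 1 [order #1] market_sell(qty=6): fills=none; bids=[-] asks=[-]
After op 2 [order #2] limit_buy(price=104, qty=9): fills=none; bids=[#2:9@104] asks=[-]
After op 3 cancel(order #2): fills=none; bids=[-] asks=[-]
After op 4 [order #3] limit_buy(price=102, qty=7): fills=none; bids=[#3:7@102] asks=[-]
After op 5 [order #4] limit_buy(price=101, qty=10): fills=none; bids=[#3:7@102 #4:10@101] asks=[-]
After op 6 [order #5] limit_buy(price=101, qty=7): fills=none; bids=[#3:7@102 #4:10@101 #5:7@101] asks=[-]
After op 7 [order #6] market_buy(qty=3): fills=none; bids=[#3:7@102 #4:10@101 #5:7@101] asks=[-]
After op 8 [order #100] limit_sell(price=100, qty=5): fills=#3x#100:5@102; bids=[#3:2@102 #4:10@101 #5:7@101] asks=[-]
After op 9 [order #101] limit_buy(price=105, qty=5): fills=none; bids=[#101:5@105 #3:2@102 #4:10@101 #5:7@101] asks=[-]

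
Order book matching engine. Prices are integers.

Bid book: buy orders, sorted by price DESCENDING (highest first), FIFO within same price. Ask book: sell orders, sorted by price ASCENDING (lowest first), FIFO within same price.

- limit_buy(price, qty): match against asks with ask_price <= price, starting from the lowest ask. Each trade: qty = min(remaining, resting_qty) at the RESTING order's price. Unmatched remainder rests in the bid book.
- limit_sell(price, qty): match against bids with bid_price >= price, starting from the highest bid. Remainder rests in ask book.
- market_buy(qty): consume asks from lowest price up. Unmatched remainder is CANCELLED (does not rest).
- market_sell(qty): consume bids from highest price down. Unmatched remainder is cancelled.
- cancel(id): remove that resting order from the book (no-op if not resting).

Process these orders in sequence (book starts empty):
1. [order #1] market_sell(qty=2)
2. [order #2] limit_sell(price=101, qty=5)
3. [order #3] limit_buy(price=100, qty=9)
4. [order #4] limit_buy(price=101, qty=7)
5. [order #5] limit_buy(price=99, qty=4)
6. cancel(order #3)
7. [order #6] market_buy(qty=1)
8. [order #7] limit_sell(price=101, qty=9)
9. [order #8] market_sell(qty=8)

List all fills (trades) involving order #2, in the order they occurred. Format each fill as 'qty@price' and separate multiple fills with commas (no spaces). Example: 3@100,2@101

After op 1 [order #1] market_sell(qty=2): fills=none; bids=[-] asks=[-]
After op 2 [order #2] limit_sell(price=101, qty=5): fills=none; bids=[-] asks=[#2:5@101]
After op 3 [order #3] limit_buy(price=100, qty=9): fills=none; bids=[#3:9@100] asks=[#2:5@101]
After op 4 [order #4] limit_buy(price=101, qty=7): fills=#4x#2:5@101; bids=[#4:2@101 #3:9@100] asks=[-]
After op 5 [order #5] limit_buy(price=99, qty=4): fills=none; bids=[#4:2@101 #3:9@100 #5:4@99] asks=[-]
After op 6 cancel(order #3): fills=none; bids=[#4:2@101 #5:4@99] asks=[-]
After op 7 [order #6] market_buy(qty=1): fills=none; bids=[#4:2@101 #5:4@99] asks=[-]
After op 8 [order #7] limit_sell(price=101, qty=9): fills=#4x#7:2@101; bids=[#5:4@99] asks=[#7:7@101]
After op 9 [order #8] market_sell(qty=8): fills=#5x#8:4@99; bids=[-] asks=[#7:7@101]

Answer: 5@101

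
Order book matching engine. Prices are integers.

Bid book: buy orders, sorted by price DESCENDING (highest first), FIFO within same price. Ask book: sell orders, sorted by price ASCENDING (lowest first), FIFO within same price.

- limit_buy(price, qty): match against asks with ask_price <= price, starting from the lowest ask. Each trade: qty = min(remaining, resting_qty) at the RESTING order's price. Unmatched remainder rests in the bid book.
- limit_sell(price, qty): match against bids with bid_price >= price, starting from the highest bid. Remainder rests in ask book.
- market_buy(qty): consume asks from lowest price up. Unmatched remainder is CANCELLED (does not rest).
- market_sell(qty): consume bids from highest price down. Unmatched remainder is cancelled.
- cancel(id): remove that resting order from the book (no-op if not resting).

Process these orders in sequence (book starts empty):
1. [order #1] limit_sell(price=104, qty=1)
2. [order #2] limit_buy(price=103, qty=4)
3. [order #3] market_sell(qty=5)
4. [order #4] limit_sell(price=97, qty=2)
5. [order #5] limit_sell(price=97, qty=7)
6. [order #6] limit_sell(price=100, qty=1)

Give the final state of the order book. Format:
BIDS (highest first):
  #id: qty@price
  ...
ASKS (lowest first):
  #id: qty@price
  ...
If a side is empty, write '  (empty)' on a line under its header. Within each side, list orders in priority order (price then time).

Answer: BIDS (highest first):
  (empty)
ASKS (lowest first):
  #4: 2@97
  #5: 7@97
  #6: 1@100
  #1: 1@104

Derivation:
After op 1 [order #1] limit_sell(price=104, qty=1): fills=none; bids=[-] asks=[#1:1@104]
After op 2 [order #2] limit_buy(price=103, qty=4): fills=none; bids=[#2:4@103] asks=[#1:1@104]
After op 3 [order #3] market_sell(qty=5): fills=#2x#3:4@103; bids=[-] asks=[#1:1@104]
After op 4 [order #4] limit_sell(price=97, qty=2): fills=none; bids=[-] asks=[#4:2@97 #1:1@104]
After op 5 [order #5] limit_sell(price=97, qty=7): fills=none; bids=[-] asks=[#4:2@97 #5:7@97 #1:1@104]
After op 6 [order #6] limit_sell(price=100, qty=1): fills=none; bids=[-] asks=[#4:2@97 #5:7@97 #6:1@100 #1:1@104]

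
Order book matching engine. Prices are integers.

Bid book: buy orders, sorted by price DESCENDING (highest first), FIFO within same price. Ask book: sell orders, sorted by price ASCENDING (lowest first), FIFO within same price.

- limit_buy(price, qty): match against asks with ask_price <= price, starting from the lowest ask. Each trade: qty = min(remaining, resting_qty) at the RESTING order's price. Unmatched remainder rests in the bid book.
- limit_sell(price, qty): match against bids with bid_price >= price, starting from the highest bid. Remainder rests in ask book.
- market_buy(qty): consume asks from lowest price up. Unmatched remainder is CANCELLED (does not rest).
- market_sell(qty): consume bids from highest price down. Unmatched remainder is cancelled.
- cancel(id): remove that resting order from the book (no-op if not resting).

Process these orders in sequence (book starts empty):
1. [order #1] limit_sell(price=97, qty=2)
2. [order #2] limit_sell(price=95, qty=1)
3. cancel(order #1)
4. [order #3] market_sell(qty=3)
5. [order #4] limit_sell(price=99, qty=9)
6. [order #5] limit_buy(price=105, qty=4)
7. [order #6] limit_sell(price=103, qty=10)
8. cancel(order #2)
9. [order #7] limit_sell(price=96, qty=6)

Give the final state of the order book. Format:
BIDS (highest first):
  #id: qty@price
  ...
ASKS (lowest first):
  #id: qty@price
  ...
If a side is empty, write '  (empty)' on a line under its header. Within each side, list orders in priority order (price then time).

After op 1 [order #1] limit_sell(price=97, qty=2): fills=none; bids=[-] asks=[#1:2@97]
After op 2 [order #2] limit_sell(price=95, qty=1): fills=none; bids=[-] asks=[#2:1@95 #1:2@97]
After op 3 cancel(order #1): fills=none; bids=[-] asks=[#2:1@95]
After op 4 [order #3] market_sell(qty=3): fills=none; bids=[-] asks=[#2:1@95]
After op 5 [order #4] limit_sell(price=99, qty=9): fills=none; bids=[-] asks=[#2:1@95 #4:9@99]
After op 6 [order #5] limit_buy(price=105, qty=4): fills=#5x#2:1@95 #5x#4:3@99; bids=[-] asks=[#4:6@99]
After op 7 [order #6] limit_sell(price=103, qty=10): fills=none; bids=[-] asks=[#4:6@99 #6:10@103]
After op 8 cancel(order #2): fills=none; bids=[-] asks=[#4:6@99 #6:10@103]
After op 9 [order #7] limit_sell(price=96, qty=6): fills=none; bids=[-] asks=[#7:6@96 #4:6@99 #6:10@103]

Answer: BIDS (highest first):
  (empty)
ASKS (lowest first):
  #7: 6@96
  #4: 6@99
  #6: 10@103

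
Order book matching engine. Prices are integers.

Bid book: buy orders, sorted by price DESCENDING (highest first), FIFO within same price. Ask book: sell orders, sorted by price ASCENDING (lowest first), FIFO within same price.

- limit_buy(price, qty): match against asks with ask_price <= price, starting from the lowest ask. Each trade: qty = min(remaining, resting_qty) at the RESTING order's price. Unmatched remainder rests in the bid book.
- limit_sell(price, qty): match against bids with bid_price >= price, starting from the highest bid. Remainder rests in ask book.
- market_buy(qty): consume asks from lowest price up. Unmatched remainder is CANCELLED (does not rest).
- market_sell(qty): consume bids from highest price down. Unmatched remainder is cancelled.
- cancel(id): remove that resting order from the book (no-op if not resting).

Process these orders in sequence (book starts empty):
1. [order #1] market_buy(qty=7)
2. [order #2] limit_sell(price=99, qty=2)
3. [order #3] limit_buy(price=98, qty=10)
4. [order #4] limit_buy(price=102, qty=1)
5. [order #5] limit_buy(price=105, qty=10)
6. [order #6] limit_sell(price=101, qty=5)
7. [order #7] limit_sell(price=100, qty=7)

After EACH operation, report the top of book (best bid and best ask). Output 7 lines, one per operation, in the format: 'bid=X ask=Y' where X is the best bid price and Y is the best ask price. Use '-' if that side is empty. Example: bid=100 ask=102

Answer: bid=- ask=-
bid=- ask=99
bid=98 ask=99
bid=98 ask=99
bid=105 ask=-
bid=105 ask=-
bid=98 ask=100

Derivation:
After op 1 [order #1] market_buy(qty=7): fills=none; bids=[-] asks=[-]
After op 2 [order #2] limit_sell(price=99, qty=2): fills=none; bids=[-] asks=[#2:2@99]
After op 3 [order #3] limit_buy(price=98, qty=10): fills=none; bids=[#3:10@98] asks=[#2:2@99]
After op 4 [order #4] limit_buy(price=102, qty=1): fills=#4x#2:1@99; bids=[#3:10@98] asks=[#2:1@99]
After op 5 [order #5] limit_buy(price=105, qty=10): fills=#5x#2:1@99; bids=[#5:9@105 #3:10@98] asks=[-]
After op 6 [order #6] limit_sell(price=101, qty=5): fills=#5x#6:5@105; bids=[#5:4@105 #3:10@98] asks=[-]
After op 7 [order #7] limit_sell(price=100, qty=7): fills=#5x#7:4@105; bids=[#3:10@98] asks=[#7:3@100]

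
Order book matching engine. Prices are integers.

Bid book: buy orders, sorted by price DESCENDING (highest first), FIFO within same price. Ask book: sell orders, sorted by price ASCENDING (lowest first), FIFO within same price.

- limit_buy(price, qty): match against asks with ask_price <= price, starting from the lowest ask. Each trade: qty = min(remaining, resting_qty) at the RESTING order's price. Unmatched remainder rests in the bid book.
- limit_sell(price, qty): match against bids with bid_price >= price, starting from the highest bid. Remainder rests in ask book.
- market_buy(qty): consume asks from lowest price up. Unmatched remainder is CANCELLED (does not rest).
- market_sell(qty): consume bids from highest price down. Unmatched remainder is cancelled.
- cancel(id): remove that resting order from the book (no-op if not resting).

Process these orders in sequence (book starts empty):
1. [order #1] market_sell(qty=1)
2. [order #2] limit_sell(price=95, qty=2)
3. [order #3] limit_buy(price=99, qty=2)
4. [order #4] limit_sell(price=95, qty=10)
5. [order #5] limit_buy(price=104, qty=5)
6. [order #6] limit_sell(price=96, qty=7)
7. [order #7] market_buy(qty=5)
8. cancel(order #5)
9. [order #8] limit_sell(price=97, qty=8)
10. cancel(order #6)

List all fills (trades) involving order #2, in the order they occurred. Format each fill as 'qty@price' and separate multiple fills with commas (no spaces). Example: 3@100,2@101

Answer: 2@95

Derivation:
After op 1 [order #1] market_sell(qty=1): fills=none; bids=[-] asks=[-]
After op 2 [order #2] limit_sell(price=95, qty=2): fills=none; bids=[-] asks=[#2:2@95]
After op 3 [order #3] limit_buy(price=99, qty=2): fills=#3x#2:2@95; bids=[-] asks=[-]
After op 4 [order #4] limit_sell(price=95, qty=10): fills=none; bids=[-] asks=[#4:10@95]
After op 5 [order #5] limit_buy(price=104, qty=5): fills=#5x#4:5@95; bids=[-] asks=[#4:5@95]
After op 6 [order #6] limit_sell(price=96, qty=7): fills=none; bids=[-] asks=[#4:5@95 #6:7@96]
After op 7 [order #7] market_buy(qty=5): fills=#7x#4:5@95; bids=[-] asks=[#6:7@96]
After op 8 cancel(order #5): fills=none; bids=[-] asks=[#6:7@96]
After op 9 [order #8] limit_sell(price=97, qty=8): fills=none; bids=[-] asks=[#6:7@96 #8:8@97]
After op 10 cancel(order #6): fills=none; bids=[-] asks=[#8:8@97]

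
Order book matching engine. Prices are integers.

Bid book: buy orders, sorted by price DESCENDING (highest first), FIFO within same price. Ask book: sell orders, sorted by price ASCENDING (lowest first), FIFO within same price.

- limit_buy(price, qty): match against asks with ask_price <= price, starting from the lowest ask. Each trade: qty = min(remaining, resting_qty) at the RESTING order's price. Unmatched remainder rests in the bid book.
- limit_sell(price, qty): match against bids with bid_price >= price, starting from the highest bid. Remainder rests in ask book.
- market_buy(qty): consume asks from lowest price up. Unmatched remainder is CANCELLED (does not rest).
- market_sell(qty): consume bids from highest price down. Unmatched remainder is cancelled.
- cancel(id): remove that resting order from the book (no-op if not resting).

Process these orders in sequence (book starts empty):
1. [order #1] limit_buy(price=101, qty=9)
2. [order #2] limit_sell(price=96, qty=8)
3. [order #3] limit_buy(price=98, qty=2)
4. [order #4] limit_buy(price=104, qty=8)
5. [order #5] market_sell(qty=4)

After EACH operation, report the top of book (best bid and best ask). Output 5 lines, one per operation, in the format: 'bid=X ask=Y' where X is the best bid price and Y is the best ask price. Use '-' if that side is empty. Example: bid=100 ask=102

Answer: bid=101 ask=-
bid=101 ask=-
bid=101 ask=-
bid=104 ask=-
bid=104 ask=-

Derivation:
After op 1 [order #1] limit_buy(price=101, qty=9): fills=none; bids=[#1:9@101] asks=[-]
After op 2 [order #2] limit_sell(price=96, qty=8): fills=#1x#2:8@101; bids=[#1:1@101] asks=[-]
After op 3 [order #3] limit_buy(price=98, qty=2): fills=none; bids=[#1:1@101 #3:2@98] asks=[-]
After op 4 [order #4] limit_buy(price=104, qty=8): fills=none; bids=[#4:8@104 #1:1@101 #3:2@98] asks=[-]
After op 5 [order #5] market_sell(qty=4): fills=#4x#5:4@104; bids=[#4:4@104 #1:1@101 #3:2@98] asks=[-]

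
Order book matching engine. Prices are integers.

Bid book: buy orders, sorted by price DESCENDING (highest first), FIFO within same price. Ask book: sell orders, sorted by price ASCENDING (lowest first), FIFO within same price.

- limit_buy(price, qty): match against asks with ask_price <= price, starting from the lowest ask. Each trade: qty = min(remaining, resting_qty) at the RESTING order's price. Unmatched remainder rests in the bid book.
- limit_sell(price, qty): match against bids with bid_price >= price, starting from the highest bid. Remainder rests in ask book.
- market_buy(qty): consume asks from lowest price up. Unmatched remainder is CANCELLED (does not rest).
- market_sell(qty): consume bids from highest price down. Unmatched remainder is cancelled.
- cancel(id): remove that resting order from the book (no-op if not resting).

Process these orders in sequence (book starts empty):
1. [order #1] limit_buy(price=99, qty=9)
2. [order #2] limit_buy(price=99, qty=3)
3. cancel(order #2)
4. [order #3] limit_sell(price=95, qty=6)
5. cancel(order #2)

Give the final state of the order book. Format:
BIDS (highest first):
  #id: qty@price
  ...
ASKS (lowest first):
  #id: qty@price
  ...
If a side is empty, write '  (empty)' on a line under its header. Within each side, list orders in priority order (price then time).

Answer: BIDS (highest first):
  #1: 3@99
ASKS (lowest first):
  (empty)

Derivation:
After op 1 [order #1] limit_buy(price=99, qty=9): fills=none; bids=[#1:9@99] asks=[-]
After op 2 [order #2] limit_buy(price=99, qty=3): fills=none; bids=[#1:9@99 #2:3@99] asks=[-]
After op 3 cancel(order #2): fills=none; bids=[#1:9@99] asks=[-]
After op 4 [order #3] limit_sell(price=95, qty=6): fills=#1x#3:6@99; bids=[#1:3@99] asks=[-]
After op 5 cancel(order #2): fills=none; bids=[#1:3@99] asks=[-]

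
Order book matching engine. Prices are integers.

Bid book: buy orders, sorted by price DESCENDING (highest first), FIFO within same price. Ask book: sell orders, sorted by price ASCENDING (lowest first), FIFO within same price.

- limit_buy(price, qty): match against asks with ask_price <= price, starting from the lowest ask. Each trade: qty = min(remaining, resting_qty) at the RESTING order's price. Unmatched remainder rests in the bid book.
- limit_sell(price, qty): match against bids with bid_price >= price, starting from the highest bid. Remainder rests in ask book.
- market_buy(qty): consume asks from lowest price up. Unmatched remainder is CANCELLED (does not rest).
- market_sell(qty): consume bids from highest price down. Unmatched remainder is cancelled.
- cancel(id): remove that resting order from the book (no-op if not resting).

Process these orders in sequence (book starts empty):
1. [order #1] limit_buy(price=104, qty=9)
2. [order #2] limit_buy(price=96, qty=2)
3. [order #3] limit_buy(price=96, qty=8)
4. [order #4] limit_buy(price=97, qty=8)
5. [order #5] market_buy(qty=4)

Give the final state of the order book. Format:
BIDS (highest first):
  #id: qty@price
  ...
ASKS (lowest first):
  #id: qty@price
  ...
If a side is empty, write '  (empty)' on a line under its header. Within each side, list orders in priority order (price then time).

Answer: BIDS (highest first):
  #1: 9@104
  #4: 8@97
  #2: 2@96
  #3: 8@96
ASKS (lowest first):
  (empty)

Derivation:
After op 1 [order #1] limit_buy(price=104, qty=9): fills=none; bids=[#1:9@104] asks=[-]
After op 2 [order #2] limit_buy(price=96, qty=2): fills=none; bids=[#1:9@104 #2:2@96] asks=[-]
After op 3 [order #3] limit_buy(price=96, qty=8): fills=none; bids=[#1:9@104 #2:2@96 #3:8@96] asks=[-]
After op 4 [order #4] limit_buy(price=97, qty=8): fills=none; bids=[#1:9@104 #4:8@97 #2:2@96 #3:8@96] asks=[-]
After op 5 [order #5] market_buy(qty=4): fills=none; bids=[#1:9@104 #4:8@97 #2:2@96 #3:8@96] asks=[-]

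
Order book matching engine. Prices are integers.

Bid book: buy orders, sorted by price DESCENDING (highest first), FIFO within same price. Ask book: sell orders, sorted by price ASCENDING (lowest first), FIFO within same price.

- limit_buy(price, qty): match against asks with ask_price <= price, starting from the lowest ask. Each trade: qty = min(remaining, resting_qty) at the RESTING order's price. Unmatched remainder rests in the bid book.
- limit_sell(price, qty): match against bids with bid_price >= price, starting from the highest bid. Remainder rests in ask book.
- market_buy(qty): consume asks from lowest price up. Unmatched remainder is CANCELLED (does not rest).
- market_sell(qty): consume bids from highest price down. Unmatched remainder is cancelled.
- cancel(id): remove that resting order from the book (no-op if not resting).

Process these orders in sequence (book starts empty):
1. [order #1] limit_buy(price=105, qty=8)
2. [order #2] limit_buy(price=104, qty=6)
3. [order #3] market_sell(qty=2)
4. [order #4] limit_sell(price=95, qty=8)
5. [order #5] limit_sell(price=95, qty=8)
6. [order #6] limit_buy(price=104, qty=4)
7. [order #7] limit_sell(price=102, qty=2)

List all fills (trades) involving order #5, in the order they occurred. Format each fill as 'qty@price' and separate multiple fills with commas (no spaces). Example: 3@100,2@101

After op 1 [order #1] limit_buy(price=105, qty=8): fills=none; bids=[#1:8@105] asks=[-]
After op 2 [order #2] limit_buy(price=104, qty=6): fills=none; bids=[#1:8@105 #2:6@104] asks=[-]
After op 3 [order #3] market_sell(qty=2): fills=#1x#3:2@105; bids=[#1:6@105 #2:6@104] asks=[-]
After op 4 [order #4] limit_sell(price=95, qty=8): fills=#1x#4:6@105 #2x#4:2@104; bids=[#2:4@104] asks=[-]
After op 5 [order #5] limit_sell(price=95, qty=8): fills=#2x#5:4@104; bids=[-] asks=[#5:4@95]
After op 6 [order #6] limit_buy(price=104, qty=4): fills=#6x#5:4@95; bids=[-] asks=[-]
After op 7 [order #7] limit_sell(price=102, qty=2): fills=none; bids=[-] asks=[#7:2@102]

Answer: 4@104,4@95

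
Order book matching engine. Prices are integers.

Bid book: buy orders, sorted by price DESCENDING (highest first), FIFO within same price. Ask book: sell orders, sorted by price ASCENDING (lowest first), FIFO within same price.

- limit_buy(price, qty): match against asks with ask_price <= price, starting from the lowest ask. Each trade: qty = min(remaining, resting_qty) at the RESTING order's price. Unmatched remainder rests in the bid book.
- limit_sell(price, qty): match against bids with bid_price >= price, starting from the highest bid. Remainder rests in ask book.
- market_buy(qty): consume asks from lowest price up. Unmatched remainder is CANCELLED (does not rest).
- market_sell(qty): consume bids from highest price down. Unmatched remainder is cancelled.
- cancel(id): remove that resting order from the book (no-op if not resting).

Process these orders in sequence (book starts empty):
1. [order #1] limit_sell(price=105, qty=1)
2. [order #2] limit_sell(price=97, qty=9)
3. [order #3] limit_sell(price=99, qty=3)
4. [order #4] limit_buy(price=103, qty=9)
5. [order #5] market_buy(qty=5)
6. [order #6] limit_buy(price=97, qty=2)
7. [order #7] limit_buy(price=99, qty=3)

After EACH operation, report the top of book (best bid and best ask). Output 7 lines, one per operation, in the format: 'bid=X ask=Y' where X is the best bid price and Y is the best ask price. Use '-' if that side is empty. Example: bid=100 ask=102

After op 1 [order #1] limit_sell(price=105, qty=1): fills=none; bids=[-] asks=[#1:1@105]
After op 2 [order #2] limit_sell(price=97, qty=9): fills=none; bids=[-] asks=[#2:9@97 #1:1@105]
After op 3 [order #3] limit_sell(price=99, qty=3): fills=none; bids=[-] asks=[#2:9@97 #3:3@99 #1:1@105]
After op 4 [order #4] limit_buy(price=103, qty=9): fills=#4x#2:9@97; bids=[-] asks=[#3:3@99 #1:1@105]
After op 5 [order #5] market_buy(qty=5): fills=#5x#3:3@99 #5x#1:1@105; bids=[-] asks=[-]
After op 6 [order #6] limit_buy(price=97, qty=2): fills=none; bids=[#6:2@97] asks=[-]
After op 7 [order #7] limit_buy(price=99, qty=3): fills=none; bids=[#7:3@99 #6:2@97] asks=[-]

Answer: bid=- ask=105
bid=- ask=97
bid=- ask=97
bid=- ask=99
bid=- ask=-
bid=97 ask=-
bid=99 ask=-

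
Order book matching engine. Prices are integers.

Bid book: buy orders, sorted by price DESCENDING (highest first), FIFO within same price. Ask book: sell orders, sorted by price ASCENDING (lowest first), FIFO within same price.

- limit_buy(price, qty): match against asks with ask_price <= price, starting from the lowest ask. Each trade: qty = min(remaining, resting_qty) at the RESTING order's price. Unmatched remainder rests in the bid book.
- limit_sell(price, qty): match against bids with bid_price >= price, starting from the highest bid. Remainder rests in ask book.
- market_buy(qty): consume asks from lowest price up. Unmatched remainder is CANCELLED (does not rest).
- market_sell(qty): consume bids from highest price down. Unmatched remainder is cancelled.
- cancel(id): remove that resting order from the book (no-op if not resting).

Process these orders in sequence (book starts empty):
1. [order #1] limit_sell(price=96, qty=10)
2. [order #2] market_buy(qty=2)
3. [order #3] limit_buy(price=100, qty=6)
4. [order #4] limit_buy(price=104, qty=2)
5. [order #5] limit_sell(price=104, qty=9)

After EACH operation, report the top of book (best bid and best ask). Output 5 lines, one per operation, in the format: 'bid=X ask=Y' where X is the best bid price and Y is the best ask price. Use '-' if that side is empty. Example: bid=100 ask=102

After op 1 [order #1] limit_sell(price=96, qty=10): fills=none; bids=[-] asks=[#1:10@96]
After op 2 [order #2] market_buy(qty=2): fills=#2x#1:2@96; bids=[-] asks=[#1:8@96]
After op 3 [order #3] limit_buy(price=100, qty=6): fills=#3x#1:6@96; bids=[-] asks=[#1:2@96]
After op 4 [order #4] limit_buy(price=104, qty=2): fills=#4x#1:2@96; bids=[-] asks=[-]
After op 5 [order #5] limit_sell(price=104, qty=9): fills=none; bids=[-] asks=[#5:9@104]

Answer: bid=- ask=96
bid=- ask=96
bid=- ask=96
bid=- ask=-
bid=- ask=104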